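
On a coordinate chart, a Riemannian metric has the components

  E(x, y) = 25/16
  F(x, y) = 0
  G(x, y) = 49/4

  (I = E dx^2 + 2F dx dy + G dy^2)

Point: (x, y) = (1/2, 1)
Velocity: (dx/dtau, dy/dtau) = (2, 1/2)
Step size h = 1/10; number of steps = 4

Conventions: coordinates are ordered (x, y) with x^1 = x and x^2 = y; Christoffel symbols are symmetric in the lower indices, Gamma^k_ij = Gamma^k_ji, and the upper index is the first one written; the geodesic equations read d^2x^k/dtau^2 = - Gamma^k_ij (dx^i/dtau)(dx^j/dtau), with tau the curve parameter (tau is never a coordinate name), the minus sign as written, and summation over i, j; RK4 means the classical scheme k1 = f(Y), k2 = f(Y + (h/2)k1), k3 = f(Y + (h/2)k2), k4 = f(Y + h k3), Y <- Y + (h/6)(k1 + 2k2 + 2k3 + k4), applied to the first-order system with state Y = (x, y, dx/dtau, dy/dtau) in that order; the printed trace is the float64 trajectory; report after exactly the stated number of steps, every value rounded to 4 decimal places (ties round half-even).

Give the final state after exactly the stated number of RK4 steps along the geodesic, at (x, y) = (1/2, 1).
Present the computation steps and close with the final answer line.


f(Y) = (dx/dtau, dy/dtau, -Gamma^x_ij Y'^i Y'^j, -Gamma^y_ij Y'^i Y'^j) with the Gammas evaluated at the stage position; h = 0.100000; intermediate values shown to 6 dp
step 0: x = 0.5000, y = 1.0000, dx/dtau = 2.0000, dy/dtau = 0.5000
step 1:
  k1: at (x, y) = (0.500000, 1.000000), (dx/dtau, dy/dtau) = (2.000000, 0.500000); Gamma_xxx = 0.000000, Gamma_xxy = 0.000000, Gamma_xyy = 0.000000, Gamma_yxx = 0.000000, Gamma_yxy = 0.000000, Gamma_yyy = 0.000000; k1 = (2.000000, 0.500000, 0.000000, 0.000000)
  k2: at (x, y) = (0.600000, 1.025000), (dx/dtau, dy/dtau) = (2.000000, 0.500000); Gamma_xxx = 0.000000, Gamma_xxy = 0.000000, Gamma_xyy = 0.000000, Gamma_yxx = 0.000000, Gamma_yxy = 0.000000, Gamma_yyy = 0.000000; k2 = (2.000000, 0.500000, 0.000000, 0.000000)
  k3: at (x, y) = (0.600000, 1.025000), (dx/dtau, dy/dtau) = (2.000000, 0.500000); Gamma_xxx = 0.000000, Gamma_xxy = 0.000000, Gamma_xyy = 0.000000, Gamma_yxx = 0.000000, Gamma_yxy = 0.000000, Gamma_yyy = 0.000000; k3 = (2.000000, 0.500000, 0.000000, 0.000000)
  k4: at (x, y) = (0.700000, 1.050000), (dx/dtau, dy/dtau) = (2.000000, 0.500000); Gamma_xxx = 0.000000, Gamma_xxy = 0.000000, Gamma_xyy = 0.000000, Gamma_yxx = 0.000000, Gamma_yxy = 0.000000, Gamma_yyy = 0.000000; k4 = (2.000000, 0.500000, 0.000000, 0.000000)
  Y <- Y + (h/6)(k1 + 2k2 + 2k3 + k4): x = 0.7000, y = 1.0500, dx/dtau = 2.0000, dy/dtau = 0.5000
step 2:
  k1: at (x, y) = (0.700000, 1.050000), (dx/dtau, dy/dtau) = (2.000000, 0.500000); Gamma_xxx = 0.000000, Gamma_xxy = 0.000000, Gamma_xyy = 0.000000, Gamma_yxx = 0.000000, Gamma_yxy = 0.000000, Gamma_yyy = 0.000000; k1 = (2.000000, 0.500000, 0.000000, 0.000000)
  k2: at (x, y) = (0.800000, 1.075000), (dx/dtau, dy/dtau) = (2.000000, 0.500000); Gamma_xxx = 0.000000, Gamma_xxy = 0.000000, Gamma_xyy = 0.000000, Gamma_yxx = 0.000000, Gamma_yxy = 0.000000, Gamma_yyy = 0.000000; k2 = (2.000000, 0.500000, 0.000000, 0.000000)
  k3: at (x, y) = (0.800000, 1.075000), (dx/dtau, dy/dtau) = (2.000000, 0.500000); Gamma_xxx = 0.000000, Gamma_xxy = 0.000000, Gamma_xyy = 0.000000, Gamma_yxx = 0.000000, Gamma_yxy = 0.000000, Gamma_yyy = 0.000000; k3 = (2.000000, 0.500000, 0.000000, 0.000000)
  k4: at (x, y) = (0.900000, 1.100000), (dx/dtau, dy/dtau) = (2.000000, 0.500000); Gamma_xxx = 0.000000, Gamma_xxy = 0.000000, Gamma_xyy = 0.000000, Gamma_yxx = 0.000000, Gamma_yxy = 0.000000, Gamma_yyy = 0.000000; k4 = (2.000000, 0.500000, 0.000000, 0.000000)
  Y <- Y + (h/6)(k1 + 2k2 + 2k3 + k4): x = 0.9000, y = 1.1000, dx/dtau = 2.0000, dy/dtau = 0.5000
step 3:
  k1: at (x, y) = (0.900000, 1.100000), (dx/dtau, dy/dtau) = (2.000000, 0.500000); Gamma_xxx = 0.000000, Gamma_xxy = 0.000000, Gamma_xyy = 0.000000, Gamma_yxx = 0.000000, Gamma_yxy = 0.000000, Gamma_yyy = 0.000000; k1 = (2.000000, 0.500000, 0.000000, 0.000000)
  k2: at (x, y) = (1.000000, 1.125000), (dx/dtau, dy/dtau) = (2.000000, 0.500000); Gamma_xxx = 0.000000, Gamma_xxy = 0.000000, Gamma_xyy = 0.000000, Gamma_yxx = 0.000000, Gamma_yxy = 0.000000, Gamma_yyy = 0.000000; k2 = (2.000000, 0.500000, 0.000000, 0.000000)
  k3: at (x, y) = (1.000000, 1.125000), (dx/dtau, dy/dtau) = (2.000000, 0.500000); Gamma_xxx = 0.000000, Gamma_xxy = 0.000000, Gamma_xyy = 0.000000, Gamma_yxx = 0.000000, Gamma_yxy = 0.000000, Gamma_yyy = 0.000000; k3 = (2.000000, 0.500000, 0.000000, 0.000000)
  k4: at (x, y) = (1.100000, 1.150000), (dx/dtau, dy/dtau) = (2.000000, 0.500000); Gamma_xxx = 0.000000, Gamma_xxy = 0.000000, Gamma_xyy = 0.000000, Gamma_yxx = 0.000000, Gamma_yxy = 0.000000, Gamma_yyy = 0.000000; k4 = (2.000000, 0.500000, 0.000000, 0.000000)
  Y <- Y + (h/6)(k1 + 2k2 + 2k3 + k4): x = 1.1000, y = 1.1500, dx/dtau = 2.0000, dy/dtau = 0.5000
step 4:
  k1: at (x, y) = (1.100000, 1.150000), (dx/dtau, dy/dtau) = (2.000000, 0.500000); Gamma_xxx = 0.000000, Gamma_xxy = 0.000000, Gamma_xyy = 0.000000, Gamma_yxx = 0.000000, Gamma_yxy = 0.000000, Gamma_yyy = 0.000000; k1 = (2.000000, 0.500000, 0.000000, 0.000000)
  k2: at (x, y) = (1.200000, 1.175000), (dx/dtau, dy/dtau) = (2.000000, 0.500000); Gamma_xxx = 0.000000, Gamma_xxy = 0.000000, Gamma_xyy = 0.000000, Gamma_yxx = 0.000000, Gamma_yxy = 0.000000, Gamma_yyy = 0.000000; k2 = (2.000000, 0.500000, 0.000000, 0.000000)
  k3: at (x, y) = (1.200000, 1.175000), (dx/dtau, dy/dtau) = (2.000000, 0.500000); Gamma_xxx = 0.000000, Gamma_xxy = 0.000000, Gamma_xyy = 0.000000, Gamma_yxx = 0.000000, Gamma_yxy = 0.000000, Gamma_yyy = 0.000000; k3 = (2.000000, 0.500000, 0.000000, 0.000000)
  k4: at (x, y) = (1.300000, 1.200000), (dx/dtau, dy/dtau) = (2.000000, 0.500000); Gamma_xxx = 0.000000, Gamma_xxy = 0.000000, Gamma_xyy = 0.000000, Gamma_yxx = 0.000000, Gamma_yxy = 0.000000, Gamma_yyy = 0.000000; k4 = (2.000000, 0.500000, 0.000000, 0.000000)
  Y <- Y + (h/6)(k1 + 2k2 + 2k3 + k4): x = 1.3000, y = 1.2000, dx/dtau = 2.0000, dy/dtau = 0.5000

Answer: x = 1.3000, y = 1.2000, dx/dtau = 2.0000, dy/dtau = 0.5000


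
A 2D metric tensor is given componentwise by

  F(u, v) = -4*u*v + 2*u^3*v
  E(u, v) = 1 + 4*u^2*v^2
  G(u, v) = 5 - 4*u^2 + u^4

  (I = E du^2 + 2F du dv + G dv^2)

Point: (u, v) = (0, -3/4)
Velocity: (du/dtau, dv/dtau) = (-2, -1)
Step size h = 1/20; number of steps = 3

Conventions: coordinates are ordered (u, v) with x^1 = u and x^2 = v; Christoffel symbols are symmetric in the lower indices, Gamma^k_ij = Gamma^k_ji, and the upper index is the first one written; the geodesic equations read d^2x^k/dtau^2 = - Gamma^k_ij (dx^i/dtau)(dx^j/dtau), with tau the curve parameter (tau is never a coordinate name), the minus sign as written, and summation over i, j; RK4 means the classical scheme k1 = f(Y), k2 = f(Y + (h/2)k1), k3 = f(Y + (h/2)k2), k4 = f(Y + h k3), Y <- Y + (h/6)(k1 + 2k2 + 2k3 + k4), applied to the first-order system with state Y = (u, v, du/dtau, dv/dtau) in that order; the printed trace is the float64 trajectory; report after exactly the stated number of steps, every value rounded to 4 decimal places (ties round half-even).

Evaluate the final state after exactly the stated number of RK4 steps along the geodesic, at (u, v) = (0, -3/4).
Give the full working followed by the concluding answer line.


f(Y) = (du/dtau, dv/dtau, -Gamma^u_ij Y'^i Y'^j, -Gamma^v_ij Y'^i Y'^j) with the Gammas evaluated at the stage position; h = 0.050000; intermediate values shown to 6 dp
step 0: u = 0.0000, v = -0.7500, du/dtau = -2.0000, dv/dtau = -1.0000
step 1:
  k1: at (u, v) = (0.000000, -0.750000), (du/dtau, dv/dtau) = (-2.000000, -1.000000); Gamma_uuu = 0.000000, Gamma_uuv = 0.000000, Gamma_uvv = 0.000000, Gamma_vuu = 0.600000, Gamma_vuv = 0.000000, Gamma_vvv = 0.000000; k1 = (-2.000000, -1.000000, 0.000000, -2.400000)
  k2: at (u, v) = (-0.050000, -0.775000), (du/dtau, dv/dtau) = (-2.000000, -1.060000); Gamma_uuu = -0.024044, Gamma_uuv = -0.001551, Gamma_uvv = 0.000000, Gamma_vuu = 0.619719, Gamma_vuv = 0.039982, Gamma_vvv = 0.000000; k2 = (-2.000000, -1.060000, 0.102754, -2.648400)
  k3: at (u, v) = (-0.050000, -0.776500), (du/dtau, dv/dtau) = (-1.997431, -1.066210); Gamma_uuu = -0.024137, Gamma_uuv = -0.001554, Gamma_uvv = 0.000000, Gamma_vuu = 0.620916, Gamma_vuv = 0.039982, Gamma_vvv = 0.000000; k3 = (-1.997431, -1.066210, 0.102921, -2.647584)
  k4: at (u, v) = (-0.099872, -0.803311), (du/dtau, dv/dtau) = (-1.994854, -1.132379); Gamma_uuu = -0.051704, Gamma_uuv = -0.006428, Gamma_uvv = 0.000000, Gamma_vuu = 0.641246, Gamma_vuv = 0.079723, Gamma_vvv = 0.000000; k4 = (-1.994854, -1.132379, 0.234793, -2.911976)
  Y <- Y + (h/6)(k1 + 2k2 + 2k3 + k4): u = -0.0999, v = -0.8032, du/dtau = -1.9946, dv/dtau = -1.1325
step 2:
  k1: at (u, v) = (-0.099914, -0.803207), (du/dtau, dv/dtau) = (-1.994615, -1.132533); Gamma_uuu = -0.051713, Gamma_uuv = -0.006433, Gamma_uvv = 0.000000, Gamma_vuu = 0.641162, Gamma_vuv = 0.079757, Gamma_vvv = 0.000000; k1 = (-1.994615, -1.132533, 0.234801, -2.911195)
  k2: at (u, v) = (-0.149780, -0.831520), (du/dtau, dv/dtau) = (-1.988745, -1.205313); Gamma_uuu = -0.083302, Gamma_uuv = -0.015005, Gamma_uvv = 0.000000, Gamma_vuu = 0.661350, Gamma_vuv = 0.119127, Gamma_vvv = 0.000000; k2 = (-1.988745, -1.205313, 0.401405, -3.186823)
  k3: at (u, v) = (-0.149633, -0.833339), (du/dtau, dv/dtau) = (-1.984580, -1.212203); Gamma_uuu = -0.083580, Gamma_uuv = -0.015007, Gamma_uvv = 0.000000, Gamma_vuu = 0.662769, Gamma_vuv = 0.119006, Gamma_vvv = 0.000000; k3 = (-1.984580, -1.212203, 0.401391, -3.182942)
  k4: at (u, v) = (-0.199143, -0.863817), (du/dtau, dv/dtau) = (-1.974546, -1.291680); Gamma_uuu = -0.119804, Gamma_uuv = -0.027620, Gamma_uvv = 0.000000, Gamma_vuu = 0.682633, Gamma_vuv = 0.157373, Gamma_vvv = 0.000000; k4 = (-1.974546, -1.291680, 0.607984, -3.464227)
  Y <- Y + (h/6)(k1 + 2k2 + 2k3 + k4): u = -0.1992, v = -0.8637, du/dtau = -1.9742, dv/dtau = -1.2918
step 3:
  k1: at (u, v) = (-0.199213, -0.863700), (du/dtau, dv/dtau) = (-1.974212, -1.291824); Gamma_uuu = -0.119815, Gamma_uuv = -0.027635, Gamma_uvv = 0.000000, Gamma_vuu = 0.682539, Gamma_vuv = 0.157428, Gamma_vvv = 0.000000; k1 = (-1.974212, -1.291824, 0.607941, -3.463194)
  k2: at (u, v) = (-0.248568, -0.895996), (du/dtau, dv/dtau) = (-1.959014, -1.378404); Gamma_uuu = -0.161089, Gamma_uuv = -0.044690, Gamma_uvv = 0.000000, Gamma_vuu = 0.700950, Gamma_vuv = 0.194458, Gamma_vvv = 0.000000; k2 = (-1.959014, -1.378404, 0.859569, -3.740255)
  k3: at (u, v) = (-0.248188, -0.898160), (du/dtau, dv/dtau) = (-1.952723, -1.385331); Gamma_uuu = -0.161586, Gamma_uuv = -0.044651, Gamma_uvv = 0.000000, Gamma_vuu = 0.702558, Gamma_vuv = 0.194137, Gamma_vvv = 0.000000; k3 = (-1.952723, -1.385331, 0.857723, -3.729291)
  k4: at (u, v) = (-0.296849, -0.932967), (du/dtau, dv/dtau) = (-1.931326, -1.478289); Gamma_uuu = -0.208287, Gamma_uuv = -0.066272, Gamma_uvv = 0.000000, Gamma_vuu = 0.718939, Gamma_vuv = 0.228750, Gamma_vvv = 0.000000; k4 = (-1.931326, -1.478289, 1.155339, -3.987847)
  Y <- Y + (h/6)(k1 + 2k2 + 2k3 + k4): u = -0.2970, v = -0.9328, du/dtau = -1.9309, dv/dtau = -1.4784

Answer: u = -0.2970, v = -0.9328, du/dtau = -1.9309, dv/dtau = -1.4784


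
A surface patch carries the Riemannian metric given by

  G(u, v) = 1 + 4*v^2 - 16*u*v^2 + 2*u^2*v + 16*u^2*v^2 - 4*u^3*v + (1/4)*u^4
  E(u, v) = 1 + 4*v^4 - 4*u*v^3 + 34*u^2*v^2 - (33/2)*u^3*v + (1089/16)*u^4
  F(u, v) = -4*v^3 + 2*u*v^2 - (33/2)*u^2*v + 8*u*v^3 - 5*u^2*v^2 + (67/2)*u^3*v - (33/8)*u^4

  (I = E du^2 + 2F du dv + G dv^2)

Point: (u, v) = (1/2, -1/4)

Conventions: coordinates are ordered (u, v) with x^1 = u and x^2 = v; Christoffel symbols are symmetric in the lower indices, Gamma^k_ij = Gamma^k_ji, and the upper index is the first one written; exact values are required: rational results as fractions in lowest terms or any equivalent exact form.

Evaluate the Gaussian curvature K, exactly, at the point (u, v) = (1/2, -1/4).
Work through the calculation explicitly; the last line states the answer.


E = 1625/256, F = -37/128, G = 65/64, EG - F^2 = 1629/256 at the point
E_u = 629/16, E_v = -111/16, F_u = -145/32, F_v = 3/16, G_u = 3/8, G_v = 0
E_vv = 23, F_uv = 93/8, G_uu = 19/4
Compute both Brioschi determinants and normalise by (EG - F^2)^2.
M1 = [[-E_vv/2 + F_uv - G_uu/2, E_u/2, F_u - E_v/2], [F_v - G_u/2, E, F], [G_v/2, F, G]] = [[-9/4, 629/32, -17/16], [0, 1625/256, -37/128], [0, -37/128, 65/64]]; det M1 = -14661/1024
M2 = [[0, E_v/2, G_u/2], [E_v/2, E, F], [G_u/2, F, G]] = [[0, -111/32, 3/16], [-111/32, 1625/256, -37/128], [3/16, -37/128, 65/64]]; det M2 = -12357/1024
det M1 - det M2 = -9/4; K = -9/4 / (1629/256)^2 = -16384/294849

Answer: K = -16384/294849


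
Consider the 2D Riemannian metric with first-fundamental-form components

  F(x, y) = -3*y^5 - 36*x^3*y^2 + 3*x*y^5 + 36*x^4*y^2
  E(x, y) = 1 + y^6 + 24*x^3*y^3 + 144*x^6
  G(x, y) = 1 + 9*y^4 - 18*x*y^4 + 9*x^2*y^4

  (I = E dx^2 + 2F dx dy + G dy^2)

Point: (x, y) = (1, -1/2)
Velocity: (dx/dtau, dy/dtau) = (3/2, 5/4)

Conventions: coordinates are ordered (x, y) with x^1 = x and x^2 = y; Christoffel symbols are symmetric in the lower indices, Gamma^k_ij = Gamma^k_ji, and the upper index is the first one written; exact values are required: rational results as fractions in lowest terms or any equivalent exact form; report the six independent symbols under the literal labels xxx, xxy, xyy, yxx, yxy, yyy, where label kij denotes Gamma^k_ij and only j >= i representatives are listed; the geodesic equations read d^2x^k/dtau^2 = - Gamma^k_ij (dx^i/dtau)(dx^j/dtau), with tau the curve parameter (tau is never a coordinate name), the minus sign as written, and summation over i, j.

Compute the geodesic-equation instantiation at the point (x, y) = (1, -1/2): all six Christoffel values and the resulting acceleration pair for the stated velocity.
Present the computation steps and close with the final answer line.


E = 9089/64, F = 0, G = 1 at the point
E_x = 855, E_y = 285/16, F_x = 285/32, F_y = 0, G_x = 0, G_y = 0
EG - F^2 = 9089/64;  g^inv = (64/9089) * [[1, 0], [0, 9089/64]]
first-kind symbols [ij,l] = (1/2)(d_i g_jl + d_j g_il - d_l g_ij): [xx,x] = E_x/2 = 855/2, [xx,y] = F_x - E_y/2 = 0, [xy,x] = E_y/2 = 285/32, [xy,y] = G_x/2 = 0, [yy,x] = F_y - G_x/2 = 0, [yy,y] = G_y/2 = 0
Gamma^x_ij = (G*[ij,x] - F*[ij,y])/(EG - F^2), Gamma^y_ij = (E*[ij,y] - F*[ij,x])/(EG - F^2)
Gamma_xxx = 27360/9089, Gamma_xxy = 570/9089, Gamma_xyy = 0, Gamma_yxx = 0, Gamma_yxy = 0, Gamma_yyy = 0
d^2x/dtau^2 = -(Gamma_xxx*(3/2)^2 + 2*Gamma_xxy*(3/2)*(5/4) + Gamma_xyy*(5/4)^2) = -855/122
d^2y/dtau^2 = -(Gamma_yxx*(3/2)^2 + 2*Gamma_yxy*(3/2)*(5/4) + Gamma_yyy*(5/4)^2) = 0

Answer: Gamma_xxx = 27360/9089, Gamma_xxy = 570/9089, Gamma_xyy = 0, Gamma_yxx = 0, Gamma_yxy = 0, Gamma_yyy = 0; accelerations (d^2x/dtau^2, d^2y/dtau^2) = (-855/122, 0)


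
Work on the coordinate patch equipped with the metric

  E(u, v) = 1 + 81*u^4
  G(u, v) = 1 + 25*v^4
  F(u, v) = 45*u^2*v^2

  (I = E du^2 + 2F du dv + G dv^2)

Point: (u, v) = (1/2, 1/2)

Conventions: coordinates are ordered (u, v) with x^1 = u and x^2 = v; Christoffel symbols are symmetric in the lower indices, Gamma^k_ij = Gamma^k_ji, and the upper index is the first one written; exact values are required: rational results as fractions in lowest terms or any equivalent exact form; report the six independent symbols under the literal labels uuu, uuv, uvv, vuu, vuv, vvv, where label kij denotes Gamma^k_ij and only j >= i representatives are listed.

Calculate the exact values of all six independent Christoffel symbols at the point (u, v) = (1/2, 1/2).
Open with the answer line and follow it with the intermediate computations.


Answer: Gamma_uuu = 162/61, Gamma_uuv = 0, Gamma_uvv = 90/61, Gamma_vuu = 90/61, Gamma_vuv = 0, Gamma_vvv = 50/61

E = 97/16, F = 45/16, G = 41/16 at the point
E_u = 81/2, E_v = 0, F_u = 45/4, F_v = 45/4, G_u = 0, G_v = 25/2
EG - F^2 = 61/8;  g^inv = (8/61) * [[41/16, -45/16], [-45/16, 97/16]]
first-kind symbols [ij,l] = (1/2)(d_i g_jl + d_j g_il - d_l g_ij): [uu,u] = E_u/2 = 81/4, [uu,v] = F_u - E_v/2 = 45/4, [uv,u] = E_v/2 = 0, [uv,v] = G_u/2 = 0, [vv,u] = F_v - G_u/2 = 45/4, [vv,v] = G_v/2 = 25/4
Gamma^u_ij = (G*[ij,u] - F*[ij,v])/(EG - F^2), Gamma^v_ij = (E*[ij,v] - F*[ij,u])/(EG - F^2)


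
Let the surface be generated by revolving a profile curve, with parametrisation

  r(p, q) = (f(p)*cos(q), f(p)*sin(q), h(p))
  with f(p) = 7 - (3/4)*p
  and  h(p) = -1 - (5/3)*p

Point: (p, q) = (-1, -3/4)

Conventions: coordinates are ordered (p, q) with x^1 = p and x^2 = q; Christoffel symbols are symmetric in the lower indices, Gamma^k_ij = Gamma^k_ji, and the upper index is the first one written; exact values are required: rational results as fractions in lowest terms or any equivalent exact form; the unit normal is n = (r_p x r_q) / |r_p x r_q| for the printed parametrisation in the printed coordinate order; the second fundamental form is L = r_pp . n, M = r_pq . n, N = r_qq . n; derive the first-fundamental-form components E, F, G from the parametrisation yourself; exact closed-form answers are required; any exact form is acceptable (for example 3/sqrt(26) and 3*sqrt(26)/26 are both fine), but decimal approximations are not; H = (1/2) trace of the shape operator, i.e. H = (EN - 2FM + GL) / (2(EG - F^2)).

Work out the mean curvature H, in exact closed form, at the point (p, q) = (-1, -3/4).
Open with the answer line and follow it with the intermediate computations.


Answer: H = -40*sqrt(481)/14911

f = 31/4, f' = -3/4, f'' = 0, h' = -5/3, h'' = 0
E = 481/144, F = 0, G = 961/16; answer radicand W^2 = 481/144
unnormalised second-form numerators: l = 0, m = 0, n = -155/12; L = l/sqrt(481/144), and similarly M = m/sqrt(W^2), N = n/sqrt(W^2)
H = (E*n - 2*F*m + G*l) / (2*(EG - F^2)*sqrt(W^2)); E*n - 2*F*m + G*l = -74555/1728, EG - F^2 = 462241/2304, so H = (-10/93)/sqrt(481/144)


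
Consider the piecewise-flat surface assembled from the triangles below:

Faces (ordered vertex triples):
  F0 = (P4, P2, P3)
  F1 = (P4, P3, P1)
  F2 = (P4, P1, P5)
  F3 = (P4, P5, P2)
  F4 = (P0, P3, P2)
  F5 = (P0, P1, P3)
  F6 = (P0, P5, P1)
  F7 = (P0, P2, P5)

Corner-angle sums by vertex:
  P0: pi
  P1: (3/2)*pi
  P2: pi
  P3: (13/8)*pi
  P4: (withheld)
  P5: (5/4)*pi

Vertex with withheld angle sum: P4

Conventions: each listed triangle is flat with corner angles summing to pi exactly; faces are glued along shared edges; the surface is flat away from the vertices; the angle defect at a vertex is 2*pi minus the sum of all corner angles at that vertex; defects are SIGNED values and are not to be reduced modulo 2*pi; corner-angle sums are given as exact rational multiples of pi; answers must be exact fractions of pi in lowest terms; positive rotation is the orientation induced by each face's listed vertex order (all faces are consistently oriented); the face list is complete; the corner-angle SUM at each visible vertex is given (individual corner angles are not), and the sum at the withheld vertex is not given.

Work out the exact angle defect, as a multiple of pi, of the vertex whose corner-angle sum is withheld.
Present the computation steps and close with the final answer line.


V = 6, E = 12, F = 8; chi = V - E + F = 2
Gauss-Bonnet: total defect = 2*pi*chi = 4*pi; visible defects sum to (29/8)*pi

Answer: defect(P4) = (3/8)*pi


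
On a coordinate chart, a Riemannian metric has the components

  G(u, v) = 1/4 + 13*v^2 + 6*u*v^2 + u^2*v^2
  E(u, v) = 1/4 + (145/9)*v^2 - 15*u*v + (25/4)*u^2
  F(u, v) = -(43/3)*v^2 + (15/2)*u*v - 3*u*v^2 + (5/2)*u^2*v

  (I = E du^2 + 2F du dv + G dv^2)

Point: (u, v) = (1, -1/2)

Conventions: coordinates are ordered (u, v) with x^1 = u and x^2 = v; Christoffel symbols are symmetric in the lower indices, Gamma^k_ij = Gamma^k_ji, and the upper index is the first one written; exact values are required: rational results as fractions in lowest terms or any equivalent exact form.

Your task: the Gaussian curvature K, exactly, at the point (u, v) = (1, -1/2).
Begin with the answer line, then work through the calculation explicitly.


Answer: K = -74716/235445

E = 649/36, F = -28/3, G = 21/4, EG - F^2 = 1085/144 at the point
E_u = 20, E_v = -280/9, F_u = -7, F_v = 82/3, G_u = 2, G_v = -20
E_vv = 290/9, F_uv = 31/2, G_uu = 1/2
By Brioschi, K is (det M1 - det M2) divided by (EG - F^2) squared.
M1 = [[-E_vv/2 + F_uv - G_uu/2, E_u/2, F_u - E_v/2], [F_v - G_u/2, E, F], [G_v/2, F, G]] = [[-31/36, 10, 77/9], [79/3, 649/36, -28/3], [-10, -28/3, 21/4]]; det M1 = -5267171/5184
M2 = [[0, E_v/2, G_u/2], [E_v/2, E, F], [G_u/2, F, G]] = [[0, -140/9, 1], [-140/9, 649/36, -28/3], [1, -28/3, 21/4]]; det M2 = -35929/36
det M1 - det M2 = -93395/5184; K = -93395/5184 / (1085/144)^2 = -74716/235445


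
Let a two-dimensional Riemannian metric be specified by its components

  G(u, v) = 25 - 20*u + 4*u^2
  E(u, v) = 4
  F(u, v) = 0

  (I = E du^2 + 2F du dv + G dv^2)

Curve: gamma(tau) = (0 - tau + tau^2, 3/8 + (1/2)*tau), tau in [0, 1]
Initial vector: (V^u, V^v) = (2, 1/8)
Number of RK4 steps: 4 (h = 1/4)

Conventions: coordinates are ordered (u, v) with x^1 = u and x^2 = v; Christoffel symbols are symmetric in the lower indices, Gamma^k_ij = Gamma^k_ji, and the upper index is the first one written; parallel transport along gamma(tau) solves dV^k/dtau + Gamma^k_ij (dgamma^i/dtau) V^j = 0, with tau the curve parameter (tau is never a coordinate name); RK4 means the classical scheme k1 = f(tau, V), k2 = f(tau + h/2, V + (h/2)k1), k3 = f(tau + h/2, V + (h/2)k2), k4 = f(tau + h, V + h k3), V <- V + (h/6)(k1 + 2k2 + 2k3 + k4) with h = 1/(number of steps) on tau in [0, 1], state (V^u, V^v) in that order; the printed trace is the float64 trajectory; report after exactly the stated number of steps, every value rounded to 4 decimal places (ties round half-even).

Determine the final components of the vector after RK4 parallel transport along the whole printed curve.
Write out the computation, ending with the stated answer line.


gamma'(tau) = (-1 + 2*tau, 1/2); f(tau, V)^k = -Gamma^k_ij(gamma(tau)) gamma'^i(tau) V^j; h = 1/4; intermediate values shown to 6 dp
curve data and Christoffel symbols at the stage parameters:
  tau = 0.000000: gamma = (0.000000, 0.375000), gamma' = (-1.000000, 0.500000); Gamma_uuu = 0.000000, Gamma_uuv = 0.000000, Gamma_uvv = 2.500000, Gamma_vuu = 0.000000, Gamma_vuv = -0.400000, Gamma_vvv = 0.000000
  tau = 0.125000: gamma = (-0.109375, 0.437500), gamma' = (-0.750000, 0.500000); Gamma_uuu = 0.000000, Gamma_uuv = 0.000000, Gamma_uvv = 2.609375, Gamma_vuu = 0.000000, Gamma_vuv = -0.383234, Gamma_vvv = 0.000000
  tau = 0.250000: gamma = (-0.187500, 0.500000), gamma' = (-0.500000, 0.500000); Gamma_uuu = 0.000000, Gamma_uuv = 0.000000, Gamma_uvv = 2.687500, Gamma_vuu = 0.000000, Gamma_vuv = -0.372093, Gamma_vvv = 0.000000
  tau = 0.375000: gamma = (-0.234375, 0.562500), gamma' = (-0.250000, 0.500000); Gamma_uuu = 0.000000, Gamma_uuv = 0.000000, Gamma_uvv = 2.734375, Gamma_vuu = 0.000000, Gamma_vuv = -0.365714, Gamma_vvv = 0.000000
  tau = 0.500000: gamma = (-0.250000, 0.625000), gamma' = (0.000000, 0.500000); Gamma_uuu = 0.000000, Gamma_uuv = 0.000000, Gamma_uvv = 2.750000, Gamma_vuu = 0.000000, Gamma_vuv = -0.363636, Gamma_vvv = 0.000000
  tau = 0.625000: gamma = (-0.234375, 0.687500), gamma' = (0.250000, 0.500000); Gamma_uuu = 0.000000, Gamma_uuv = 0.000000, Gamma_uvv = 2.734375, Gamma_vuu = 0.000000, Gamma_vuv = -0.365714, Gamma_vvv = 0.000000
  tau = 0.750000: gamma = (-0.187500, 0.750000), gamma' = (0.500000, 0.500000); Gamma_uuu = 0.000000, Gamma_uuv = 0.000000, Gamma_uvv = 2.687500, Gamma_vuu = 0.000000, Gamma_vuv = -0.372093, Gamma_vvv = 0.000000
  tau = 0.875000: gamma = (-0.109375, 0.812500), gamma' = (0.750000, 0.500000); Gamma_uuu = 0.000000, Gamma_uuv = 0.000000, Gamma_uvv = 2.609375, Gamma_vuu = 0.000000, Gamma_vuv = -0.383234, Gamma_vvv = 0.000000
  tau = 1.000000: gamma = (0.000000, 0.875000), gamma' = (1.000000, 0.500000); Gamma_uuu = 0.000000, Gamma_uuv = 0.000000, Gamma_uvv = 2.500000, Gamma_vuu = 0.000000, Gamma_vuv = -0.400000, Gamma_vvv = 0.000000
step 0: V^u = 2.0000, V^v = 0.1250
step 1: k1 = (-0.156250, 0.350000), k2 = (-0.220166, 0.330988), k3 = (-0.217065, 0.330140), k4 = (-0.278875, 0.323386); V <- V + (h/6)(k1 + 2k2 + 2k3 + k4): V^u = 1.9454, V^v = 0.2082
step 2: k1 = (-0.279704, 0.323215), k2 = (-0.339819, 0.326618), k3 = (-0.340401, 0.325205), k4 = (-0.397998, 0.338242); V <- V + (h/6)(k1 + 2k2 + 2k3 + k4): V^u = 1.8605, V^v = 0.2900
step 3: k1 = (-0.398793, 0.338275), k2 = (-0.454338, 0.361476), k3 = (-0.458303, 0.360471), k4 = (-0.510825, 0.395551); V <- V + (h/6)(k1 + 2k2 + 2k3 + k4): V^u = 1.7466, V^v = 0.3808
step 4: k1 = (-0.511659, 0.395782), k2 = (-0.561332, 0.446077), k3 = (-0.569534, 0.446694), k4 = (-0.615554, 0.517812); V <- V + (h/6)(k1 + 2k2 + 2k3 + k4): V^u = 1.6054, V^v = 0.4932

Answer: V^u = 1.6054, V^v = 0.4932


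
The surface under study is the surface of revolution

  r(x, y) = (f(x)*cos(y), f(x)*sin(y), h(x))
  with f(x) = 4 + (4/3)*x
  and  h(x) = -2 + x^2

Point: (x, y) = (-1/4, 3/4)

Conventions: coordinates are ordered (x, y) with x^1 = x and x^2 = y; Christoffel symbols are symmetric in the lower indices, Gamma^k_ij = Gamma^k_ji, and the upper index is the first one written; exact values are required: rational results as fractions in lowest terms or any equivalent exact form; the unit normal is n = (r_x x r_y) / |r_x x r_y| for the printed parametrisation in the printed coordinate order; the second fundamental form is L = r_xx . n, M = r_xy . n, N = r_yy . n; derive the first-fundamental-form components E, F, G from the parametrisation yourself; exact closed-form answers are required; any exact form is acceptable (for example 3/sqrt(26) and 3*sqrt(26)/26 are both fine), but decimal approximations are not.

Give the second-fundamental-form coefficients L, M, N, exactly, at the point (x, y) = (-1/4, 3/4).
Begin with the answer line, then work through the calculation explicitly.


Answer: L = 16*sqrt(73)/73, M = 0, N = -11*sqrt(73)/73

f = 11/3, f' = 4/3, f'' = 0, h' = -1/2, h'' = 2
E = 73/36, F = 0, G = 121/9; answer radicand W^2 = 73/36
unnormalised second-form numerators: l = 8/3, m = 0, n = -11/6; L = l/sqrt(73/36), and similarly M = m/sqrt(W^2), N = n/sqrt(W^2)


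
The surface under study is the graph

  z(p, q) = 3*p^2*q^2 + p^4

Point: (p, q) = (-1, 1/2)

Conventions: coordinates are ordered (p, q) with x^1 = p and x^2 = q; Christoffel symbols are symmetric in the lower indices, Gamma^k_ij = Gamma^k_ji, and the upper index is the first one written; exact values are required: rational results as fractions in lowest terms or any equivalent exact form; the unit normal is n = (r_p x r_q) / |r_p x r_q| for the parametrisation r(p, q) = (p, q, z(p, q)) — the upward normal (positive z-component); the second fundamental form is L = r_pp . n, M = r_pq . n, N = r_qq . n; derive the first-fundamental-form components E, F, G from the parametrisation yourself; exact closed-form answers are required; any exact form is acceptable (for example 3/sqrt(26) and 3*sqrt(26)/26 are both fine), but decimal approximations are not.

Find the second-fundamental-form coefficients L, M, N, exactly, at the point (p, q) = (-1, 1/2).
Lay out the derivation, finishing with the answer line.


z_p = -11/2, z_q = 3, z_pp = 27/2, z_pq = -6, z_qq = 6
E = 125/4, F = -33/2, G = 10; answer radicand W^2 = 161/4
unnormalised second-form numerators: l = 27/2, m = -6, n = 6; L = l/sqrt(161/4), and similarly M = m/sqrt(W^2), N = n/sqrt(W^2)

Answer: L = 27*sqrt(161)/161, M = -12*sqrt(161)/161, N = 12*sqrt(161)/161


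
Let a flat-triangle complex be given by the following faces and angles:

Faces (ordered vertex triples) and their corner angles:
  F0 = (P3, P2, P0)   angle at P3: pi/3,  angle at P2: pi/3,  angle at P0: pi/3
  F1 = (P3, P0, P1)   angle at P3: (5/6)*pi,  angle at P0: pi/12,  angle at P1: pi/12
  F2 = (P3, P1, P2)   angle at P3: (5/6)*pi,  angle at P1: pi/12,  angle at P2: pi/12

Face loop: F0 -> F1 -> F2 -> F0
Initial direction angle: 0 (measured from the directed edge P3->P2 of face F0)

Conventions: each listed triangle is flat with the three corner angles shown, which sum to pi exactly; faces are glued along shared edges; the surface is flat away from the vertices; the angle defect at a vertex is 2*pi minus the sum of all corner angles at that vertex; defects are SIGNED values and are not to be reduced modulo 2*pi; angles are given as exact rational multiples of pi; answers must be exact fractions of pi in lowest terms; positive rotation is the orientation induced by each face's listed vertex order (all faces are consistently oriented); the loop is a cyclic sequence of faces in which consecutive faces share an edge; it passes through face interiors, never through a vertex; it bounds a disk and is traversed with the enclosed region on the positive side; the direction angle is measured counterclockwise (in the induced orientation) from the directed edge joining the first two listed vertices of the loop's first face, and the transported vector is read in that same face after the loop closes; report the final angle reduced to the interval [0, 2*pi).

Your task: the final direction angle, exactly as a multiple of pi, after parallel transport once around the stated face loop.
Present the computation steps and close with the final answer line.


enclosed vertex P3: corner angles sum to 2*pi, defect = 2*pi - 2*pi = 0
holonomy = initial angle + sum of enclosed defects (mod 2*pi), positive in the induced orientation
final angle = 0 + 0 = 0 (mod 2*pi)

Answer: final direction angle = 0


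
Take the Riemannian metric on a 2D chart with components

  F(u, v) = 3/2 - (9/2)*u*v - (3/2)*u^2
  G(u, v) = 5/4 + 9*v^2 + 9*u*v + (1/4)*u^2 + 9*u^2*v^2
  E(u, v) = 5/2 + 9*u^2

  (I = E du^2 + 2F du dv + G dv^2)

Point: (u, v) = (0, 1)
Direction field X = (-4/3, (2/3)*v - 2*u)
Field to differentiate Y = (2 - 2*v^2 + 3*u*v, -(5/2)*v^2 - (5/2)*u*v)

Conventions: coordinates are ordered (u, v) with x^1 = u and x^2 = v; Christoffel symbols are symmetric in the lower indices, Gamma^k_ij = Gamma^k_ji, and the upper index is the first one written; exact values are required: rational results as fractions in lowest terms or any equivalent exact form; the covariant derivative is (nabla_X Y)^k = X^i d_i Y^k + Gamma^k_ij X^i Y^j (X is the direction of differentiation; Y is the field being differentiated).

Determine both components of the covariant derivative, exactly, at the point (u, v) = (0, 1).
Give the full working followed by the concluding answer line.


E = 5/2, F = 3/2, G = 41/4 at the point
E_u = 0, E_v = 0, F_u = -9/2, F_v = 0, G_u = 9, G_v = 18
EG - F^2 = 187/8;  g^inv = (8/187) * [[41/4, -3/2], [-3/2, 5/2]]
first-kind symbols [ij,l] = (1/2)(d_i g_jl + d_j g_il - d_l g_ij): [uu,u] = E_u/2 = 0, [uu,v] = F_u - E_v/2 = -9/2, [uv,u] = E_v/2 = 0, [uv,v] = G_u/2 = 9/2, [vv,u] = F_v - G_u/2 = -9/2, [vv,v] = G_v/2 = 9
Gamma^u_ij = (G*[ij,u] - F*[ij,v])/(EG - F^2), Gamma^v_ij = (E*[ij,v] - F*[ij,u])/(EG - F^2)
Gamma_uuu = 54/187, Gamma_uuv = -54/187, Gamma_uvv = -477/187, Gamma_vuu = -90/187, Gamma_vuv = 90/187, Gamma_vvv = 234/187
X = (-4/3, 2/3), Y = (0, -5/2) at the point

Answer: (nabla_X Y)^u = -1895/561, (nabla_X Y)^v = -90/187


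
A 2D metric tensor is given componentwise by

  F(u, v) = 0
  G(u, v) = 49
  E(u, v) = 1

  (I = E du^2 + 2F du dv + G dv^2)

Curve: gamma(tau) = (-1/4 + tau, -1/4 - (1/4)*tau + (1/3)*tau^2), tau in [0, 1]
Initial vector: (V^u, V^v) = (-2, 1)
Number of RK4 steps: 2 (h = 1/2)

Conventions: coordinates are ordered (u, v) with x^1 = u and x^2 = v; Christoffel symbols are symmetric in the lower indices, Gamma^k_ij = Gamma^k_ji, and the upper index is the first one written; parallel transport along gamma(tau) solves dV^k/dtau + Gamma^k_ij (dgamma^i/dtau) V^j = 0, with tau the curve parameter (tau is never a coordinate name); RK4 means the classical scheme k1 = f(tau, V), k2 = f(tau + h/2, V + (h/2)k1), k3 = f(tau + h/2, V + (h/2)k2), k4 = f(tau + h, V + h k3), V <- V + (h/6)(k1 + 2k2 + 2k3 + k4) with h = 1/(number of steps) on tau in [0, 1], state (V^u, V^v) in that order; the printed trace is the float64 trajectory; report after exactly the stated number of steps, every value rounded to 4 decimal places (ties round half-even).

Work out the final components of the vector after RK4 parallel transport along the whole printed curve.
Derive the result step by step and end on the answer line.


gamma'(tau) = (1, -1/4 + (2/3)*tau); f(tau, V)^k = -Gamma^k_ij(gamma(tau)) gamma'^i(tau) V^j; h = 1/2; intermediate values shown to 6 dp
curve data and Christoffel symbols at the stage parameters:
  tau = 0.000000: gamma = (-0.250000, -0.250000), gamma' = (1.000000, -0.250000); Gamma_uuu = 0.000000, Gamma_uuv = 0.000000, Gamma_uvv = 0.000000, Gamma_vuu = 0.000000, Gamma_vuv = 0.000000, Gamma_vvv = 0.000000
  tau = 0.250000: gamma = (0.000000, -0.291667), gamma' = (1.000000, -0.083333); Gamma_uuu = 0.000000, Gamma_uuv = 0.000000, Gamma_uvv = 0.000000, Gamma_vuu = 0.000000, Gamma_vuv = 0.000000, Gamma_vvv = 0.000000
  tau = 0.500000: gamma = (0.250000, -0.291667), gamma' = (1.000000, 0.083333); Gamma_uuu = 0.000000, Gamma_uuv = 0.000000, Gamma_uvv = 0.000000, Gamma_vuu = 0.000000, Gamma_vuv = 0.000000, Gamma_vvv = 0.000000
  tau = 0.750000: gamma = (0.500000, -0.250000), gamma' = (1.000000, 0.250000); Gamma_uuu = 0.000000, Gamma_uuv = 0.000000, Gamma_uvv = 0.000000, Gamma_vuu = 0.000000, Gamma_vuv = 0.000000, Gamma_vvv = 0.000000
  tau = 1.000000: gamma = (0.750000, -0.166667), gamma' = (1.000000, 0.416667); Gamma_uuu = 0.000000, Gamma_uuv = 0.000000, Gamma_uvv = 0.000000, Gamma_vuu = 0.000000, Gamma_vuv = 0.000000, Gamma_vvv = 0.000000
step 0: V^u = -2.0000, V^v = 1.0000
step 1: k1 = (0.000000, 0.000000), k2 = (0.000000, 0.000000), k3 = (0.000000, 0.000000), k4 = (0.000000, 0.000000); V <- V + (h/6)(k1 + 2k2 + 2k3 + k4): V^u = -2.0000, V^v = 1.0000
step 2: k1 = (0.000000, 0.000000), k2 = (0.000000, 0.000000), k3 = (0.000000, 0.000000), k4 = (0.000000, 0.000000); V <- V + (h/6)(k1 + 2k2 + 2k3 + k4): V^u = -2.0000, V^v = 1.0000

Answer: V^u = -2.0000, V^v = 1.0000


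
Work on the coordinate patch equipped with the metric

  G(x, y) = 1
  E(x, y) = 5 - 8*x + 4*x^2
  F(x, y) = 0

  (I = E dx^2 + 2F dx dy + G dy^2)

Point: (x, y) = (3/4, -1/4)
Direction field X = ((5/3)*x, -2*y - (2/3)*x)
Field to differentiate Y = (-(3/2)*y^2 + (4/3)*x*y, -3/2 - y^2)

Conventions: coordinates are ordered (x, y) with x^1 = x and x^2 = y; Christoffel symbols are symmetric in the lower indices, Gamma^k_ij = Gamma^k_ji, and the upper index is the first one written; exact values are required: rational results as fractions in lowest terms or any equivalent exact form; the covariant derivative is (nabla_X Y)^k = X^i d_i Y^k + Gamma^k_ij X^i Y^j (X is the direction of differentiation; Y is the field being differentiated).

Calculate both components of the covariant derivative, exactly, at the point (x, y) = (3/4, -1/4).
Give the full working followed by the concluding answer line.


E = 5/4, F = 0, G = 1 at the point
E_x = -2, E_y = 0, F_x = 0, F_y = 0, G_x = 0, G_y = 0
EG - F^2 = 5/4;  g^inv = (4/5) * [[1, 0], [0, 5/4]]
first-kind symbols [ij,l] = (1/2)(d_i g_jl + d_j g_il - d_l g_ij): [xx,x] = E_x/2 = -1, [xx,y] = F_x - E_y/2 = 0, [xy,x] = E_y/2 = 0, [xy,y] = G_x/2 = 0, [yy,x] = F_y - G_x/2 = 0, [yy,y] = G_y/2 = 0
Gamma^x_ij = (G*[ij,x] - F*[ij,y])/(EG - F^2), Gamma^y_ij = (E*[ij,y] - F*[ij,x])/(EG - F^2)
Gamma_xxx = -4/5, Gamma_xxy = 0, Gamma_xyy = 0, Gamma_yxx = 0, Gamma_yxy = 0, Gamma_yyy = 0
X = (5/4, 0), Y = (-11/32, -25/16) at the point

Answer: (nabla_X Y)^x = -7/96, (nabla_X Y)^y = 0


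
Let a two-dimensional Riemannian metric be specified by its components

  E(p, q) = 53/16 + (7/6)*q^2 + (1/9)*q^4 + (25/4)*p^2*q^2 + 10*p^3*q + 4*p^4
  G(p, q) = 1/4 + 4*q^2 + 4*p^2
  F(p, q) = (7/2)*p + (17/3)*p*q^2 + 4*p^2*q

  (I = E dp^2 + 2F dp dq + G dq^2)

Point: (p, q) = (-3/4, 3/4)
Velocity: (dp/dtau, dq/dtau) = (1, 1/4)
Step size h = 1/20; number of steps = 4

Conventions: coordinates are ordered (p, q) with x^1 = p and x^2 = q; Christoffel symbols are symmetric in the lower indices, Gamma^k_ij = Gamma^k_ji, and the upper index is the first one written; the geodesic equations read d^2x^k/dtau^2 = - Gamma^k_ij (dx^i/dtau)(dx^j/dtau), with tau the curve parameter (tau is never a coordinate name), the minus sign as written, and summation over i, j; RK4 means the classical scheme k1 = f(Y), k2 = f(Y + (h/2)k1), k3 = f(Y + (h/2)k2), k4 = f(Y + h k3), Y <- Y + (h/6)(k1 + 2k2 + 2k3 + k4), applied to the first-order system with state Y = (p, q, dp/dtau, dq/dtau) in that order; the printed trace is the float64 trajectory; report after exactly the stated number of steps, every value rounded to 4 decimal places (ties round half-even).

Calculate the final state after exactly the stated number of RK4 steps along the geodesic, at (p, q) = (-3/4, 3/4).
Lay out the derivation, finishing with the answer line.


f(Y) = (dp/dtau, dq/dtau, -Gamma^p_ij Y'^i Y'^j, -Gamma^q_ij Y'^i Y'^j) with the Gammas evaluated at the stage position; h = 0.050000; intermediate values shown to 6 dp
step 0: p = -0.7500, q = 0.7500, dp/dtau = 1.0000, dq/dtau = 0.2500
step 1:
  k1: at (p, q) = (-0.750000, 0.750000), (dp/dtau, dq/dtau) = (1.000000, 0.250000); Gamma_ppp = 0.457330, Gamma_ppq = -0.345994, Gamma_pqq = 0.557910, Gamma_qpp = 0.465991, Gamma_qpq = -0.874002, Gamma_qqq = 1.022483; k1 = (1.000000, 0.250000, -0.319203, -0.092896)
  k2: at (p, q) = (-0.725000, 0.756250), (dp/dtau, dq/dtau) = (0.992020, 0.247678); Gamma_ppp = 0.500686, Gamma_ppq = -0.283439, Gamma_pqq = 0.528393, Gamma_qpp = 0.527567, Gamma_qpq = -0.826379, Gamma_qqq = 1.027372; k2 = (0.992020, 0.247678, -0.385858, -0.176119)
  k3: at (p, q) = (-0.725200, 0.756192), (dp/dtau, dq/dtau) = (0.990354, 0.245597); Gamma_ppp = 0.500360, Gamma_ppq = -0.283949, Gamma_pqq = 0.528651, Gamma_qpp = 0.527079, Gamma_qpq = -0.826784, Gamma_qqq = 1.027352; k3 = (0.990354, 0.245597, -0.384512, -0.176733)
  k4: at (p, q) = (-0.700482, 0.762280), (dp/dtau, dq/dtau) = (0.980774, 0.241163); Gamma_ppp = 0.538917, Gamma_ppq = -0.225533, Gamma_pqq = 0.500871, Gamma_qpp = 0.588959, Gamma_qpq = -0.779732, Gamma_qqq = 1.032181; k4 = (0.980774, 0.241163, -0.440836, -0.257707)
  Y <- Y + (h/6)(k1 + 2k2 + 2k3 + k4): p = -0.7005, q = 0.7623, dp/dtau = 0.9808, dq/dtau = 0.2412
step 2:
  k1: at (p, q) = (-0.700454, 0.762314), (dp/dtau, dq/dtau) = (0.980827, 0.241197); Gamma_ppp = 0.538947, Gamma_ppq = -0.225393, Gamma_pqq = 0.500756, Gamma_qpp = 0.589004, Gamma_qpq = -0.779601, Gamma_qqq = 1.032125; k1 = (0.980827, 0.241197, -0.440967, -0.257814)
  k2: at (p, q) = (-0.675933, 0.768344), (dp/dtau, dq/dtau) = (0.969803, 0.234752); Gamma_ppp = 0.572850, Gamma_ppq = -0.170923, Gamma_pqq = 0.474381, Gamma_qpp = 0.650966, Gamma_qpq = -0.733187, Gamma_qqq = 1.036779; k2 = (0.969803, 0.234752, -0.487092, -0.335540)
  k3: at (p, q) = (-0.676209, 0.768183), (dp/dtau, dq/dtau) = (0.968650, 0.232809); Gamma_ppp = 0.572539, Gamma_ppq = -0.171757, Gamma_pqq = 0.474941, Gamma_qpp = 0.650360, Gamma_qpq = -0.733962, Gamma_qqq = 1.036933; k3 = (0.968650, 0.232809, -0.485479, -0.335391)
  k4: at (p, q) = (-0.652022, 0.773955), (dp/dtau, dq/dtau) = (0.956553, 0.224428); Gamma_ppp = 0.601857, Gamma_ppq = -0.121971, Gamma_pqq = 0.450502, Gamma_qpp = 0.711880, Gamma_qpq = -0.689248, Gamma_qqq = 1.041752; k4 = (0.956553, 0.224428, -0.521017, -0.407905)
  Y <- Y + (h/6)(k1 + 2k2 + 2k3 + k4): p = -0.6520, q = 0.7740, dp/dtau = 0.9566, dq/dtau = 0.2245
step 3:
  k1: at (p, q) = (-0.652002, 0.773987), (dp/dtau, dq/dtau) = (0.956601, 0.224468); Gamma_ppp = 0.601864, Gamma_ppq = -0.121864, Gamma_pqq = 0.450406, Gamma_qpp = 0.711903, Gamma_qpq = -0.689138, Gamma_qqq = 1.041696; k1 = (0.956601, 0.224468, -0.521116, -0.407987)
  k2: at (p, q) = (-0.628087, 0.779599), (dp/dtau, dq/dtau) = (0.943573, 0.214268); Gamma_ppp = 0.626722, Gamma_ppq = -0.076404, Gamma_pqq = 0.427493, Gamma_qpp = 0.772738, Gamma_qpq = -0.646054, Gamma_qqq = 1.046472; k2 = (0.943573, 0.214268, -0.546722, -0.474801)
  k3: at (p, q) = (-0.628412, 0.779344), (dp/dtau, dq/dtau) = (0.942933, 0.212598); Gamma_ppp = 0.626516, Gamma_ppq = -0.077409, Gamma_pqq = 0.428259, Gamma_qpp = 0.772096, Gamma_qpq = -0.647092, Gamma_qqq = 1.046782; k3 = (0.942933, 0.212598, -0.545370, -0.474361)
  k4: at (p, q) = (-0.604855, 0.784617), (dp/dtau, dq/dtau) = (0.929332, 0.200750); Gamma_ppp = 0.647150, Gamma_ppq = -0.036545, Gamma_pqq = 0.407143, Gamma_qpp = 0.831918, Gamma_qpq = -0.606322, Gamma_qqq = 1.051751; k4 = (0.929332, 0.200750, -0.561688, -0.534644)
  Y <- Y + (h/6)(k1 + 2k2 + 2k3 + k4): p = -0.6048, q = 0.7846, dp/dtau = 0.9294, dq/dtau = 0.2008
step 4:
  k1: at (p, q) = (-0.604844, 0.784645), (dp/dtau, dq/dtau) = (0.929376, 0.200793); Gamma_ppp = 0.647143, Gamma_ppq = -0.036472, Gamma_pqq = 0.407072, Gamma_qpp = 0.831920, Gamma_qpq = -0.606240, Gamma_qqq = 1.051701; k1 = (0.929376, 0.200793, -0.561763, -0.534700)
  k2: at (p, q) = (-0.581609, 0.789665), (dp/dtau, dq/dtau) = (0.915332, 0.187425); Gamma_ppp = 0.663653, Gamma_ppq = 0.000221, Gamma_pqq = 0.387358, Gamma_qpp = 0.890483, Gamma_qpq = -0.567626, Gamma_qqq = 1.056626; k2 = (0.915332, 0.187425, -0.569713, -0.588433)
  k3: at (p, q) = (-0.581960, 0.789331), (dp/dtau, dq/dtau) = (0.915133, 0.186082); Gamma_ppp = 0.663599, Gamma_ppq = -0.000828, Gamma_pqq = 0.388240, Gamma_qpp = 0.889882, Gamma_qpq = -0.568809, Gamma_qqq = 1.057063; k3 = (0.915133, 0.186082, -0.568905, -0.588126)
  k4: at (p, q) = (-0.559087, 0.793949), (dp/dtau, dq/dtau) = (0.900931, 0.171387); Gamma_ppp = 0.676301, Gamma_ppq = 0.031750, Gamma_pqq = 0.370021, Gamma_qpp = 0.947055, Gamma_qpq = -0.532688, Gamma_qqq = 1.062104; k4 = (0.900931, 0.171387, -0.569611, -0.635398)
  Y <- Y + (h/6)(k1 + 2k2 + 2k3 + k4): p = -0.5591, q = 0.7940, dp/dtau = 0.9010, dq/dtau = 0.1714

Answer: p = -0.5591, q = 0.7940, dp/dtau = 0.9010, dq/dtau = 0.1714
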